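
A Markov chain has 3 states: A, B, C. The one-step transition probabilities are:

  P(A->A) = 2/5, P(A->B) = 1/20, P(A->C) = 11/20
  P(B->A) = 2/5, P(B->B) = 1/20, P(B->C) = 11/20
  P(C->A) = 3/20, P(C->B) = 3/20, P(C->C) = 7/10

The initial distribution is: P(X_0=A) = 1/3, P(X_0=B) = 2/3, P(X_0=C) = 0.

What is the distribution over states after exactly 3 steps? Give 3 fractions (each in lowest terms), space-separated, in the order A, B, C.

Propagating the distribution step by step (d_{t+1} = d_t * P):
d_0 = (A=1/3, B=2/3, C=0)
  d_1[A] = 1/3*2/5 + 2/3*2/5 + 0*3/20 = 2/5
  d_1[B] = 1/3*1/20 + 2/3*1/20 + 0*3/20 = 1/20
  d_1[C] = 1/3*11/20 + 2/3*11/20 + 0*7/10 = 11/20
d_1 = (A=2/5, B=1/20, C=11/20)
  d_2[A] = 2/5*2/5 + 1/20*2/5 + 11/20*3/20 = 21/80
  d_2[B] = 2/5*1/20 + 1/20*1/20 + 11/20*3/20 = 21/200
  d_2[C] = 2/5*11/20 + 1/20*11/20 + 11/20*7/10 = 253/400
d_2 = (A=21/80, B=21/200, C=253/400)
  d_3[A] = 21/80*2/5 + 21/200*2/5 + 253/400*3/20 = 387/1600
  d_3[B] = 21/80*1/20 + 21/200*1/20 + 253/400*3/20 = 453/4000
  d_3[C] = 21/80*11/20 + 21/200*11/20 + 253/400*7/10 = 5159/8000
d_3 = (A=387/1600, B=453/4000, C=5159/8000)

Answer: 387/1600 453/4000 5159/8000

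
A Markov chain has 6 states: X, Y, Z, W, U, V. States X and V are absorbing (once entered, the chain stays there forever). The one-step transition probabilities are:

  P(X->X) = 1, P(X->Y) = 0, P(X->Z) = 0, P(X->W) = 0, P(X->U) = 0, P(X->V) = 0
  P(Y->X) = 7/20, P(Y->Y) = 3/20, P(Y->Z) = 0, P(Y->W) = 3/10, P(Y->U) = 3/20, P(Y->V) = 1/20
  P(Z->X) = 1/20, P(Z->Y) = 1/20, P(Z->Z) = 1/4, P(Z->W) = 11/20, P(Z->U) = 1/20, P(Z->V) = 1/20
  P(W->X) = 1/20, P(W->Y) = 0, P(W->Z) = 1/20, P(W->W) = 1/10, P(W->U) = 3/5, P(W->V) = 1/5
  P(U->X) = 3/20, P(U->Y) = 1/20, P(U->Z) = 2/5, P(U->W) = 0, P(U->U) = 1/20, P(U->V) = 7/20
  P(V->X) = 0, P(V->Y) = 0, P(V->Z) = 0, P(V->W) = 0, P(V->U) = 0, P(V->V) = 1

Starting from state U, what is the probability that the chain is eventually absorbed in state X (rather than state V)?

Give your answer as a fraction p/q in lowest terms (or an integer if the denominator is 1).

Answer: 5025/15068

Derivation:
Let a_i = P(absorbed in X | start in state i).
Boundary conditions: a_X = 1, a_V = 0.
For each transient state i, a_i = sum_j P(i->j) * a_j:
  a_Y = 7/20*a_X + 3/20*a_Y + 0*a_Z + 3/10*a_W + 3/20*a_U + 1/20*a_V
  a_Z = 1/20*a_X + 1/20*a_Y + 1/4*a_Z + 11/20*a_W + 1/20*a_U + 1/20*a_V
  a_W = 1/20*a_X + 0*a_Y + 1/20*a_Z + 1/10*a_W + 3/5*a_U + 1/5*a_V
  a_U = 3/20*a_X + 1/20*a_Y + 2/5*a_Z + 0*a_W + 1/20*a_U + 7/20*a_V

Substituting a_X = 1 and a_V = 0, rearrange to (I - Q) a = r where r[i] = P(i -> X):
  [17/20, 0, -3/10, -3/20] . (a_Y, a_Z, a_W, a_U) = 7/20
  [-1/20, 3/4, -11/20, -1/20] . (a_Y, a_Z, a_W, a_U) = 1/20
  [0, -1/20, 9/10, -3/5] . (a_Y, a_Z, a_W, a_U) = 1/20
  [-1/20, -2/5, 0, 19/20] . (a_Y, a_Z, a_W, a_U) = 3/20

Solving yields:
  a_Y = 8671/15068
  a_Z = 1300/3767
  a_W = 1119/3767
  a_U = 5025/15068

Starting state is U, so the absorption probability is a_U = 5025/15068.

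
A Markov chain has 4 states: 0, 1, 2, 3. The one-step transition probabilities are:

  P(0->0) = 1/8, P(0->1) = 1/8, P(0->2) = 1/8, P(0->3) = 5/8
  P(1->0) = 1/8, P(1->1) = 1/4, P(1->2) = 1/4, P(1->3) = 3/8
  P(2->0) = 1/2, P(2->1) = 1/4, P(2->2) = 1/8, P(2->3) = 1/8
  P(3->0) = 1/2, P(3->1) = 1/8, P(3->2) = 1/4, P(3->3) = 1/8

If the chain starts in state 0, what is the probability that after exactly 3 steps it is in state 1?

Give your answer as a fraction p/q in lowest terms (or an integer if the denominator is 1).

Answer: 11/64

Derivation:
Computing P^3 by repeated multiplication:
P^1 =
  0: [1/8, 1/8, 1/8, 5/8]
  1: [1/8, 1/4, 1/4, 3/8]
  2: [1/2, 1/4, 1/8, 1/8]
  3: [1/2, 1/8, 1/4, 1/8]
P^2 =
  0: [13/32, 5/32, 7/32, 7/32]
  1: [23/64, 3/16, 13/64, 1/4]
  2: [7/32, 11/64, 11/64, 7/16]
  3: [17/64, 11/64, 5/32, 13/32]
P^3 =
  0: [37/128, 11/64, 11/64, 47/128]
  1: [151/512, 89/512, 23/128, 45/128]
  2: [181/512, 43/256, 103/512, 71/256]
  3: [43/128, 85/512, 101/512, 77/256]

(P^3)[0 -> 1] = 11/64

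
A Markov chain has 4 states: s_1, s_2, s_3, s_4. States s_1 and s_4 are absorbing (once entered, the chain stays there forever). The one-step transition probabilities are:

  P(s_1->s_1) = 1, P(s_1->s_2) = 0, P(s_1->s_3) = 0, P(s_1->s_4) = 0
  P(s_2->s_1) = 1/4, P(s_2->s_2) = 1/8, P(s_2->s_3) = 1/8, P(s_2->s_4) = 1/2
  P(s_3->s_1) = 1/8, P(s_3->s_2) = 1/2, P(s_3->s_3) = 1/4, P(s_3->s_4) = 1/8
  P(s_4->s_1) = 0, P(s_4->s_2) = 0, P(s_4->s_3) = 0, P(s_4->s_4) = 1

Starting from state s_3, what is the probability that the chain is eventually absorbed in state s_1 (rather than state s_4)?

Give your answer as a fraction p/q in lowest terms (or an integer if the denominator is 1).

Answer: 15/38

Derivation:
Let a_i = P(absorbed in s_1 | start in state i).
Boundary conditions: a_s_1 = 1, a_s_4 = 0.
For each transient state i, a_i = sum_j P(i->j) * a_j:
  a_s_2 = 1/4*a_s_1 + 1/8*a_s_2 + 1/8*a_s_3 + 1/2*a_s_4
  a_s_3 = 1/8*a_s_1 + 1/2*a_s_2 + 1/4*a_s_3 + 1/8*a_s_4

Substituting a_s_1 = 1 and a_s_4 = 0, rearrange to (I - Q) a = r where r[i] = P(i -> s_1):
  [7/8, -1/8] . (a_s_2, a_s_3) = 1/4
  [-1/2, 3/4] . (a_s_2, a_s_3) = 1/8

Solving yields:
  a_s_2 = 13/38
  a_s_3 = 15/38

Starting state is s_3, so the absorption probability is a_s_3 = 15/38.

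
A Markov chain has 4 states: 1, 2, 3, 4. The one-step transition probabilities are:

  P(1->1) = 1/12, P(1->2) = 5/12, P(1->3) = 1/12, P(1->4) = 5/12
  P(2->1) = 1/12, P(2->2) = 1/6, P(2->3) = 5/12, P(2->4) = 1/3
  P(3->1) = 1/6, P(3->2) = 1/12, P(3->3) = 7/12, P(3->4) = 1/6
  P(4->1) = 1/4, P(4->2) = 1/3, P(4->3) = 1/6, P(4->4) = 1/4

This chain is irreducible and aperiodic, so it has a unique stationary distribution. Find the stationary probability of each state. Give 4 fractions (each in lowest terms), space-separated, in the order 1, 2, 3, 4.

Answer: 237/1507 332/1507 49/137 399/1507

Derivation:
The stationary distribution satisfies pi = pi * P, i.e.:
  pi_1 = 1/12*pi_1 + 1/12*pi_2 + 1/6*pi_3 + 1/4*pi_4
  pi_2 = 5/12*pi_1 + 1/6*pi_2 + 1/12*pi_3 + 1/3*pi_4
  pi_3 = 1/12*pi_1 + 5/12*pi_2 + 7/12*pi_3 + 1/6*pi_4
  pi_4 = 5/12*pi_1 + 1/3*pi_2 + 1/6*pi_3 + 1/4*pi_4
with normalization: pi_1 + pi_2 + pi_3 + pi_4 = 1.

Using the first 3 balance equations plus normalization, the linear system A*pi = b is:
  [-11/12, 1/12, 1/6, 1/4] . pi = 0
  [5/12, -5/6, 1/12, 1/3] . pi = 0
  [1/12, 5/12, -5/12, 1/6] . pi = 0
  [1, 1, 1, 1] . pi = 1

Solving yields:
  pi_1 = 237/1507
  pi_2 = 332/1507
  pi_3 = 49/137
  pi_4 = 399/1507

Verification (pi * P):
  237/1507*1/12 + 332/1507*1/12 + 49/137*1/6 + 399/1507*1/4 = 237/1507 = pi_1  (ok)
  237/1507*5/12 + 332/1507*1/6 + 49/137*1/12 + 399/1507*1/3 = 332/1507 = pi_2  (ok)
  237/1507*1/12 + 332/1507*5/12 + 49/137*7/12 + 399/1507*1/6 = 49/137 = pi_3  (ok)
  237/1507*5/12 + 332/1507*1/3 + 49/137*1/6 + 399/1507*1/4 = 399/1507 = pi_4  (ok)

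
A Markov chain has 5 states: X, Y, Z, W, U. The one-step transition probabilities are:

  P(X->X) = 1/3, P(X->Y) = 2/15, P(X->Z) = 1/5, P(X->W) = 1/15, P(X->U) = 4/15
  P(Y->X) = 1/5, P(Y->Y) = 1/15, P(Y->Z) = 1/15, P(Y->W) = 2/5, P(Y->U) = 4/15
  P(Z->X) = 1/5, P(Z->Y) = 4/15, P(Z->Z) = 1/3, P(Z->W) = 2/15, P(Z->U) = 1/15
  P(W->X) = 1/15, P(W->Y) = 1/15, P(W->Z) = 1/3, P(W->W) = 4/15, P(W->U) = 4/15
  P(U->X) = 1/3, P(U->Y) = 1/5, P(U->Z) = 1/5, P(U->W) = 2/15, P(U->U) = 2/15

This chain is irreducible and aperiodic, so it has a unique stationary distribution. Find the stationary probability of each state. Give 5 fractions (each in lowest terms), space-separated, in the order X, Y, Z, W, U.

The stationary distribution satisfies pi = pi * P, i.e.:
  pi_X = 1/3*pi_X + 1/5*pi_Y + 1/5*pi_Z + 1/15*pi_W + 1/3*pi_U
  pi_Y = 2/15*pi_X + 1/15*pi_Y + 4/15*pi_Z + 1/15*pi_W + 1/5*pi_U
  pi_Z = 1/5*pi_X + 1/15*pi_Y + 1/3*pi_Z + 1/3*pi_W + 1/5*pi_U
  pi_W = 1/15*pi_X + 2/5*pi_Y + 2/15*pi_Z + 4/15*pi_W + 2/15*pi_U
  pi_U = 4/15*pi_X + 4/15*pi_Y + 1/15*pi_Z + 4/15*pi_W + 2/15*pi_U
with normalization: pi_X + pi_Y + pi_Z + pi_W + pi_U = 1.

Using the first 4 balance equations plus normalization, the linear system A*pi = b is:
  [-2/3, 1/5, 1/5, 1/15, 1/3] . pi = 0
  [2/15, -14/15, 4/15, 1/15, 1/5] . pi = 0
  [1/5, 1/15, -2/3, 1/3, 1/5] . pi = 0
  [1/15, 2/5, 2/15, -11/15, 2/15] . pi = 0
  [1, 1, 1, 1, 1] . pi = 1

Solving yields:
  pi_X = 2021/8699
  pi_Y = 6743/43495
  pi_Z = 10229/43495
  pi_W = 7989/43495
  pi_U = 8429/43495

Verification (pi * P):
  2021/8699*1/3 + 6743/43495*1/5 + 10229/43495*1/5 + 7989/43495*1/15 + 8429/43495*1/3 = 2021/8699 = pi_X  (ok)
  2021/8699*2/15 + 6743/43495*1/15 + 10229/43495*4/15 + 7989/43495*1/15 + 8429/43495*1/5 = 6743/43495 = pi_Y  (ok)
  2021/8699*1/5 + 6743/43495*1/15 + 10229/43495*1/3 + 7989/43495*1/3 + 8429/43495*1/5 = 10229/43495 = pi_Z  (ok)
  2021/8699*1/15 + 6743/43495*2/5 + 10229/43495*2/15 + 7989/43495*4/15 + 8429/43495*2/15 = 7989/43495 = pi_W  (ok)
  2021/8699*4/15 + 6743/43495*4/15 + 10229/43495*1/15 + 7989/43495*4/15 + 8429/43495*2/15 = 8429/43495 = pi_U  (ok)

Answer: 2021/8699 6743/43495 10229/43495 7989/43495 8429/43495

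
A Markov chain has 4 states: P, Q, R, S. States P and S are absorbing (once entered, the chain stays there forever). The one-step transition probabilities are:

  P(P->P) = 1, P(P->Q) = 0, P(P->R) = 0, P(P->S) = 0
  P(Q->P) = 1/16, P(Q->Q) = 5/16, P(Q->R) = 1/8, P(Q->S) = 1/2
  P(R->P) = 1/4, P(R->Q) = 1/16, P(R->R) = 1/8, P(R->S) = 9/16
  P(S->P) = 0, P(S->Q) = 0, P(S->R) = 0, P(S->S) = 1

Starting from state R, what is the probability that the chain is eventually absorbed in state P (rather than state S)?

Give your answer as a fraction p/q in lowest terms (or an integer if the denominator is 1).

Let a_i = P(absorbed in P | start in state i).
Boundary conditions: a_P = 1, a_S = 0.
For each transient state i, a_i = sum_j P(i->j) * a_j:
  a_Q = 1/16*a_P + 5/16*a_Q + 1/8*a_R + 1/2*a_S
  a_R = 1/4*a_P + 1/16*a_Q + 1/8*a_R + 9/16*a_S

Substituting a_P = 1 and a_S = 0, rearrange to (I - Q) a = r where r[i] = P(i -> P):
  [11/16, -1/8] . (a_Q, a_R) = 1/16
  [-1/16, 7/8] . (a_Q, a_R) = 1/4

Solving yields:
  a_Q = 11/76
  a_R = 45/152

Starting state is R, so the absorption probability is a_R = 45/152.

Answer: 45/152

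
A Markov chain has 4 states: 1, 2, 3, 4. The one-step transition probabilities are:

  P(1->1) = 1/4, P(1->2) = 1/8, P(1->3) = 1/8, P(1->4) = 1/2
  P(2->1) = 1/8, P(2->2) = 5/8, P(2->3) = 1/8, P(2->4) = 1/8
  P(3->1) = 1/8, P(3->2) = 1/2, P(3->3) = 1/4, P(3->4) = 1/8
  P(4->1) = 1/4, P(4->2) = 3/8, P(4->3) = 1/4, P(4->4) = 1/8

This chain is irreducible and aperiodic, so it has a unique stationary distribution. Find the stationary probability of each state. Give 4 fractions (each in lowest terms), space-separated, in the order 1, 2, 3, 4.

Answer: 9/53 25/53 9/53 10/53

Derivation:
The stationary distribution satisfies pi = pi * P, i.e.:
  pi_1 = 1/4*pi_1 + 1/8*pi_2 + 1/8*pi_3 + 1/4*pi_4
  pi_2 = 1/8*pi_1 + 5/8*pi_2 + 1/2*pi_3 + 3/8*pi_4
  pi_3 = 1/8*pi_1 + 1/8*pi_2 + 1/4*pi_3 + 1/4*pi_4
  pi_4 = 1/2*pi_1 + 1/8*pi_2 + 1/8*pi_3 + 1/8*pi_4
with normalization: pi_1 + pi_2 + pi_3 + pi_4 = 1.

Using the first 3 balance equations plus normalization, the linear system A*pi = b is:
  [-3/4, 1/8, 1/8, 1/4] . pi = 0
  [1/8, -3/8, 1/2, 3/8] . pi = 0
  [1/8, 1/8, -3/4, 1/4] . pi = 0
  [1, 1, 1, 1] . pi = 1

Solving yields:
  pi_1 = 9/53
  pi_2 = 25/53
  pi_3 = 9/53
  pi_4 = 10/53

Verification (pi * P):
  9/53*1/4 + 25/53*1/8 + 9/53*1/8 + 10/53*1/4 = 9/53 = pi_1  (ok)
  9/53*1/8 + 25/53*5/8 + 9/53*1/2 + 10/53*3/8 = 25/53 = pi_2  (ok)
  9/53*1/8 + 25/53*1/8 + 9/53*1/4 + 10/53*1/4 = 9/53 = pi_3  (ok)
  9/53*1/2 + 25/53*1/8 + 9/53*1/8 + 10/53*1/8 = 10/53 = pi_4  (ok)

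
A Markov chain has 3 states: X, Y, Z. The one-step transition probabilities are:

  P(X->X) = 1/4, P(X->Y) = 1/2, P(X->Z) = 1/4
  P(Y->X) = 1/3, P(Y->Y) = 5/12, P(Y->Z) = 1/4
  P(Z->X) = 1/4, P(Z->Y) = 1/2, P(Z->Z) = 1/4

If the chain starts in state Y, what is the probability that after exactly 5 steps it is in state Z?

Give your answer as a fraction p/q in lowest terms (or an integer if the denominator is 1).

Computing P^5 by repeated multiplication:
P^1 =
  X: [1/4, 1/2, 1/4]
  Y: [1/3, 5/12, 1/4]
  Z: [1/4, 1/2, 1/4]
P^2 =
  X: [7/24, 11/24, 1/4]
  Y: [41/144, 67/144, 1/4]
  Z: [7/24, 11/24, 1/4]
P^3 =
  X: [83/288, 133/288, 1/4]
  Y: [499/1728, 797/1728, 1/4]
  Z: [83/288, 133/288, 1/4]
P^4 =
  X: [997/3456, 1595/3456, 1/4]
  Y: [5981/20736, 9571/20736, 1/4]
  Z: [997/3456, 1595/3456, 1/4]
P^5 =
  X: [11963/41472, 19141/41472, 1/4]
  Y: [71779/248832, 114845/248832, 1/4]
  Z: [11963/41472, 19141/41472, 1/4]

(P^5)[Y -> Z] = 1/4

Answer: 1/4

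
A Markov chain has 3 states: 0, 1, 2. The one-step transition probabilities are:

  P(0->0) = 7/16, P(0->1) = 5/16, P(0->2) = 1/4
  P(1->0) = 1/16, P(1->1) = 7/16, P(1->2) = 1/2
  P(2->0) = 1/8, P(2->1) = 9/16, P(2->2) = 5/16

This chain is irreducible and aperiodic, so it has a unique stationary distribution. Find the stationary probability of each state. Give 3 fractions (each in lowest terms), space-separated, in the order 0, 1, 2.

Answer: 27/194 91/194 38/97

Derivation:
The stationary distribution satisfies pi = pi * P, i.e.:
  pi_0 = 7/16*pi_0 + 1/16*pi_1 + 1/8*pi_2
  pi_1 = 5/16*pi_0 + 7/16*pi_1 + 9/16*pi_2
  pi_2 = 1/4*pi_0 + 1/2*pi_1 + 5/16*pi_2
with normalization: pi_0 + pi_1 + pi_2 = 1.

Using the first 2 balance equations plus normalization, the linear system A*pi = b is:
  [-9/16, 1/16, 1/8] . pi = 0
  [5/16, -9/16, 9/16] . pi = 0
  [1, 1, 1] . pi = 1

Solving yields:
  pi_0 = 27/194
  pi_1 = 91/194
  pi_2 = 38/97

Verification (pi * P):
  27/194*7/16 + 91/194*1/16 + 38/97*1/8 = 27/194 = pi_0  (ok)
  27/194*5/16 + 91/194*7/16 + 38/97*9/16 = 91/194 = pi_1  (ok)
  27/194*1/4 + 91/194*1/2 + 38/97*5/16 = 38/97 = pi_2  (ok)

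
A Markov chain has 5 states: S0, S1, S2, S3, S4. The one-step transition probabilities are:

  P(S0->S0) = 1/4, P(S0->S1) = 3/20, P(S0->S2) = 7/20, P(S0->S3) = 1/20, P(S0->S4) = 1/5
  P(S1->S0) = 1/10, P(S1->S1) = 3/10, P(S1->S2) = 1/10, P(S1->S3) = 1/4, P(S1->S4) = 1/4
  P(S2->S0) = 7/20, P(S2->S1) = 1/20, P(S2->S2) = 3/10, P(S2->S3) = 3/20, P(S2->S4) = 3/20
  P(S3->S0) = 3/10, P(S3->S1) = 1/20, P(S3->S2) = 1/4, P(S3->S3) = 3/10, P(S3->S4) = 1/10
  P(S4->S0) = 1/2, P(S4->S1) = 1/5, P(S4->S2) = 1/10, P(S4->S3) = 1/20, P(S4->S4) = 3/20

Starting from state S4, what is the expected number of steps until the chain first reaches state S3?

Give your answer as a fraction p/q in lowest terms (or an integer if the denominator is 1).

Let h_i = expected steps to first reach S3 from state i.
Boundary: h_S3 = 0.
First-step equations for the other states:
  h_S0 = 1 + 1/4*h_S0 + 3/20*h_S1 + 7/20*h_S2 + 1/20*h_S3 + 1/5*h_S4
  h_S1 = 1 + 1/10*h_S0 + 3/10*h_S1 + 1/10*h_S2 + 1/4*h_S3 + 1/4*h_S4
  h_S2 = 1 + 7/20*h_S0 + 1/20*h_S1 + 3/10*h_S2 + 3/20*h_S3 + 3/20*h_S4
  h_S4 = 1 + 1/2*h_S0 + 1/5*h_S1 + 1/10*h_S2 + 1/20*h_S3 + 3/20*h_S4

Substituting h_S3 = 0 and rearranging gives the linear system (I - Q) h = 1:
  [3/4, -3/20, -7/20, -1/5] . (h_S0, h_S1, h_S2, h_S4) = 1
  [-1/10, 7/10, -1/10, -1/4] . (h_S0, h_S1, h_S2, h_S4) = 1
  [-7/20, -1/20, 7/10, -3/20] . (h_S0, h_S1, h_S2, h_S4) = 1
  [-1/2, -1/5, -1/10, 17/20] . (h_S0, h_S1, h_S2, h_S4) = 1

Solving yields:
  h_S0 = 71660/7647
  h_S1 = 56420/7647
  h_S2 = 66260/7647
  h_S4 = 72220/7647

Starting state is S4, so the expected hitting time is h_S4 = 72220/7647.

Answer: 72220/7647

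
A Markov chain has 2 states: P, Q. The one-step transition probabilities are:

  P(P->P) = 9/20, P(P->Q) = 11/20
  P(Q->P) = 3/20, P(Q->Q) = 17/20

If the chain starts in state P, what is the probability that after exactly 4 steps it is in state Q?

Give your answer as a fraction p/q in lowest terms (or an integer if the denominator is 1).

Answer: 15587/20000

Derivation:
Computing P^4 by repeated multiplication:
P^1 =
  P: [9/20, 11/20]
  Q: [3/20, 17/20]
P^2 =
  P: [57/200, 143/200]
  Q: [39/200, 161/200]
P^3 =
  P: [471/2000, 1529/2000]
  Q: [417/2000, 1583/2000]
P^4 =
  P: [4413/20000, 15587/20000]
  Q: [4251/20000, 15749/20000]

(P^4)[P -> Q] = 15587/20000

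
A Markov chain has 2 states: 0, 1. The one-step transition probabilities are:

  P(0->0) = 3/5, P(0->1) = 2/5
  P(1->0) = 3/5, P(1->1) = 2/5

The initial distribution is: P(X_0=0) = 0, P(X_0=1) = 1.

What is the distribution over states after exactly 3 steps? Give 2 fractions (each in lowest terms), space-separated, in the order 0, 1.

Propagating the distribution step by step (d_{t+1} = d_t * P):
d_0 = (0=0, 1=1)
  d_1[0] = 0*3/5 + 1*3/5 = 3/5
  d_1[1] = 0*2/5 + 1*2/5 = 2/5
d_1 = (0=3/5, 1=2/5)
  d_2[0] = 3/5*3/5 + 2/5*3/5 = 3/5
  d_2[1] = 3/5*2/5 + 2/5*2/5 = 2/5
d_2 = (0=3/5, 1=2/5)
  d_3[0] = 3/5*3/5 + 2/5*3/5 = 3/5
  d_3[1] = 3/5*2/5 + 2/5*2/5 = 2/5
d_3 = (0=3/5, 1=2/5)

Answer: 3/5 2/5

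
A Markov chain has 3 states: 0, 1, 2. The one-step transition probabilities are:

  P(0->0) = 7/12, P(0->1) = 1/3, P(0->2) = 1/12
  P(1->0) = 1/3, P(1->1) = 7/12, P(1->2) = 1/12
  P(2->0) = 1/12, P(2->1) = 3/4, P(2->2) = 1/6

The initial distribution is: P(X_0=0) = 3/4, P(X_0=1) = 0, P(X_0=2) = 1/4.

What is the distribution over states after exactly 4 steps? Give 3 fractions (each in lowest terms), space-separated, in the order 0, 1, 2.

Propagating the distribution step by step (d_{t+1} = d_t * P):
d_0 = (0=3/4, 1=0, 2=1/4)
  d_1[0] = 3/4*7/12 + 0*1/3 + 1/4*1/12 = 11/24
  d_1[1] = 3/4*1/3 + 0*7/12 + 1/4*3/4 = 7/16
  d_1[2] = 3/4*1/12 + 0*1/12 + 1/4*1/6 = 5/48
d_1 = (0=11/24, 1=7/16, 2=5/48)
  d_2[0] = 11/24*7/12 + 7/16*1/3 + 5/48*1/12 = 27/64
  d_2[1] = 11/24*1/3 + 7/16*7/12 + 5/48*3/4 = 35/72
  d_2[2] = 11/24*1/12 + 7/16*1/12 + 5/48*1/6 = 53/576
d_2 = (0=27/64, 1=35/72, 2=53/576)
  d_3[0] = 27/64*7/12 + 35/72*1/3 + 53/576*1/12 = 479/1152
  d_3[1] = 27/64*1/3 + 35/72*7/12 + 53/576*3/4 = 3409/6912
  d_3[2] = 27/64*1/12 + 35/72*1/12 + 53/576*1/6 = 629/6912
d_3 = (0=479/1152, 1=3409/6912, 2=629/6912)
  d_4[0] = 479/1152*7/12 + 3409/6912*1/3 + 629/6912*1/12 = 11461/27648
  d_4[1] = 479/1152*1/3 + 3409/6912*7/12 + 629/6912*3/4 = 10255/20736
  d_4[2] = 479/1152*1/12 + 3409/6912*1/12 + 629/6912*1/6 = 7541/82944
d_4 = (0=11461/27648, 1=10255/20736, 2=7541/82944)

Answer: 11461/27648 10255/20736 7541/82944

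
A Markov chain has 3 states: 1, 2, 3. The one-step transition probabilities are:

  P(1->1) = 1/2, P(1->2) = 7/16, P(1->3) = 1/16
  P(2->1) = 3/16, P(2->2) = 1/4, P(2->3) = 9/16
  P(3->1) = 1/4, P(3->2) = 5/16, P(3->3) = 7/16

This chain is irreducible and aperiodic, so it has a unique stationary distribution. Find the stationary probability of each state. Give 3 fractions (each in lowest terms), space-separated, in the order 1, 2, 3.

Answer: 63/206 34/103 75/206

Derivation:
The stationary distribution satisfies pi = pi * P, i.e.:
  pi_1 = 1/2*pi_1 + 3/16*pi_2 + 1/4*pi_3
  pi_2 = 7/16*pi_1 + 1/4*pi_2 + 5/16*pi_3
  pi_3 = 1/16*pi_1 + 9/16*pi_2 + 7/16*pi_3
with normalization: pi_1 + pi_2 + pi_3 = 1.

Using the first 2 balance equations plus normalization, the linear system A*pi = b is:
  [-1/2, 3/16, 1/4] . pi = 0
  [7/16, -3/4, 5/16] . pi = 0
  [1, 1, 1] . pi = 1

Solving yields:
  pi_1 = 63/206
  pi_2 = 34/103
  pi_3 = 75/206

Verification (pi * P):
  63/206*1/2 + 34/103*3/16 + 75/206*1/4 = 63/206 = pi_1  (ok)
  63/206*7/16 + 34/103*1/4 + 75/206*5/16 = 34/103 = pi_2  (ok)
  63/206*1/16 + 34/103*9/16 + 75/206*7/16 = 75/206 = pi_3  (ok)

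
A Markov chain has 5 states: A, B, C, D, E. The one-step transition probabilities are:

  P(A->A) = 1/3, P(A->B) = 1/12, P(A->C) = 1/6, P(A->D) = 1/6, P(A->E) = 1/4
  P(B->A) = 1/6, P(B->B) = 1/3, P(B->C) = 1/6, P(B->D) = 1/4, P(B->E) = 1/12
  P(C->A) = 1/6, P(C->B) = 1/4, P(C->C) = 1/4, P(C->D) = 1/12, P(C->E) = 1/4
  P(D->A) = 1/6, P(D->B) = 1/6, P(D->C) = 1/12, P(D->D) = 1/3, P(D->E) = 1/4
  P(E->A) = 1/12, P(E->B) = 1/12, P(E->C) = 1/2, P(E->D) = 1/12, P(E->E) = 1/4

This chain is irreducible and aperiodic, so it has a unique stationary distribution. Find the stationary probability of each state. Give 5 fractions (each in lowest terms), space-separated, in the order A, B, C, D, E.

Answer: 2101/11798 2181/11798 2901/11798 2029/11798 1293/5899

Derivation:
The stationary distribution satisfies pi = pi * P, i.e.:
  pi_A = 1/3*pi_A + 1/6*pi_B + 1/6*pi_C + 1/6*pi_D + 1/12*pi_E
  pi_B = 1/12*pi_A + 1/3*pi_B + 1/4*pi_C + 1/6*pi_D + 1/12*pi_E
  pi_C = 1/6*pi_A + 1/6*pi_B + 1/4*pi_C + 1/12*pi_D + 1/2*pi_E
  pi_D = 1/6*pi_A + 1/4*pi_B + 1/12*pi_C + 1/3*pi_D + 1/12*pi_E
  pi_E = 1/4*pi_A + 1/12*pi_B + 1/4*pi_C + 1/4*pi_D + 1/4*pi_E
with normalization: pi_A + pi_B + pi_C + pi_D + pi_E = 1.

Using the first 4 balance equations plus normalization, the linear system A*pi = b is:
  [-2/3, 1/6, 1/6, 1/6, 1/12] . pi = 0
  [1/12, -2/3, 1/4, 1/6, 1/12] . pi = 0
  [1/6, 1/6, -3/4, 1/12, 1/2] . pi = 0
  [1/6, 1/4, 1/12, -2/3, 1/12] . pi = 0
  [1, 1, 1, 1, 1] . pi = 1

Solving yields:
  pi_A = 2101/11798
  pi_B = 2181/11798
  pi_C = 2901/11798
  pi_D = 2029/11798
  pi_E = 1293/5899

Verification (pi * P):
  2101/11798*1/3 + 2181/11798*1/6 + 2901/11798*1/6 + 2029/11798*1/6 + 1293/5899*1/12 = 2101/11798 = pi_A  (ok)
  2101/11798*1/12 + 2181/11798*1/3 + 2901/11798*1/4 + 2029/11798*1/6 + 1293/5899*1/12 = 2181/11798 = pi_B  (ok)
  2101/11798*1/6 + 2181/11798*1/6 + 2901/11798*1/4 + 2029/11798*1/12 + 1293/5899*1/2 = 2901/11798 = pi_C  (ok)
  2101/11798*1/6 + 2181/11798*1/4 + 2901/11798*1/12 + 2029/11798*1/3 + 1293/5899*1/12 = 2029/11798 = pi_D  (ok)
  2101/11798*1/4 + 2181/11798*1/12 + 2901/11798*1/4 + 2029/11798*1/4 + 1293/5899*1/4 = 1293/5899 = pi_E  (ok)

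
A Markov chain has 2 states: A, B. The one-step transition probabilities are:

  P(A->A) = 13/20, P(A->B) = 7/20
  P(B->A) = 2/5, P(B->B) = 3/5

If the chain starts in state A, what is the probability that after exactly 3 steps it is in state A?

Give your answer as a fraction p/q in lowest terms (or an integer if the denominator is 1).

Computing P^3 by repeated multiplication:
P^1 =
  A: [13/20, 7/20]
  B: [2/5, 3/5]
P^2 =
  A: [9/16, 7/16]
  B: [1/2, 1/2]
P^3 =
  A: [173/320, 147/320]
  B: [21/40, 19/40]

(P^3)[A -> A] = 173/320

Answer: 173/320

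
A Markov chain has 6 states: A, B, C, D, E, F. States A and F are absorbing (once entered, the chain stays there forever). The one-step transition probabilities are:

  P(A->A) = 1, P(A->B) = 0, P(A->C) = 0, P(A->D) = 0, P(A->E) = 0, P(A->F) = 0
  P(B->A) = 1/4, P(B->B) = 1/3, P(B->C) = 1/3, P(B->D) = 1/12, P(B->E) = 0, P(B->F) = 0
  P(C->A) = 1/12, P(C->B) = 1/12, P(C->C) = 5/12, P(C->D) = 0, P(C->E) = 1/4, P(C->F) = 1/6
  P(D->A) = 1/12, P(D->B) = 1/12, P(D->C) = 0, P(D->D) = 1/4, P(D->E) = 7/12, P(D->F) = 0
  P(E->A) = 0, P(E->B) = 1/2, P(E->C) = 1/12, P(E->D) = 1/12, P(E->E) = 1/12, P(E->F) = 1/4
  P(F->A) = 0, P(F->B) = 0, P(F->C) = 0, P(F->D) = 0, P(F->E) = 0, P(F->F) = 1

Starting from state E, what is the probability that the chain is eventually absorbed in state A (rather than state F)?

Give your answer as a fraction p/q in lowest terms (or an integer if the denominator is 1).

Let a_i = P(absorbed in A | start in state i).
Boundary conditions: a_A = 1, a_F = 0.
For each transient state i, a_i = sum_j P(i->j) * a_j:
  a_B = 1/4*a_A + 1/3*a_B + 1/3*a_C + 1/12*a_D + 0*a_E + 0*a_F
  a_C = 1/12*a_A + 1/12*a_B + 5/12*a_C + 0*a_D + 1/4*a_E + 1/6*a_F
  a_D = 1/12*a_A + 1/12*a_B + 0*a_C + 1/4*a_D + 7/12*a_E + 0*a_F
  a_E = 0*a_A + 1/2*a_B + 1/12*a_C + 1/12*a_D + 1/12*a_E + 1/4*a_F

Substituting a_A = 1 and a_F = 0, rearrange to (I - Q) a = r where r[i] = P(i -> A):
  [2/3, -1/3, -1/12, 0] . (a_B, a_C, a_D, a_E) = 1/4
  [-1/12, 7/12, 0, -1/4] . (a_B, a_C, a_D, a_E) = 1/12
  [-1/12, 0, 3/4, -7/12] . (a_B, a_C, a_D, a_E) = 1/12
  [-1/2, -1/12, -1/12, 11/12] . (a_B, a_C, a_D, a_E) = 0

Solving yields:
  a_B = 2312/3533
  a_C = 1507/3533
  a_D = 1869/3533
  a_E = 1568/3533

Starting state is E, so the absorption probability is a_E = 1568/3533.

Answer: 1568/3533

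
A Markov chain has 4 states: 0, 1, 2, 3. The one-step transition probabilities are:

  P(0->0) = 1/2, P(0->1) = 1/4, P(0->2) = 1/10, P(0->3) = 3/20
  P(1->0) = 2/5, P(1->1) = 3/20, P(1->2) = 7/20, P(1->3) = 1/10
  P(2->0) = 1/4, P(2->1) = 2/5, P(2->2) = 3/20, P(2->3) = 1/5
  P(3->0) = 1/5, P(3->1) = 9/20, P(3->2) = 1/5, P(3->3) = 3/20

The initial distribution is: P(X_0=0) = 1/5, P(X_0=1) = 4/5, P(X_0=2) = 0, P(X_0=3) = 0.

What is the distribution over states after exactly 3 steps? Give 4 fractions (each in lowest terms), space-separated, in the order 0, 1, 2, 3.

Propagating the distribution step by step (d_{t+1} = d_t * P):
d_0 = (0=1/5, 1=4/5, 2=0, 3=0)
  d_1[0] = 1/5*1/2 + 4/5*2/5 + 0*1/4 + 0*1/5 = 21/50
  d_1[1] = 1/5*1/4 + 4/5*3/20 + 0*2/5 + 0*9/20 = 17/100
  d_1[2] = 1/5*1/10 + 4/5*7/20 + 0*3/20 + 0*1/5 = 3/10
  d_1[3] = 1/5*3/20 + 4/5*1/10 + 0*1/5 + 0*3/20 = 11/100
d_1 = (0=21/50, 1=17/100, 2=3/10, 3=11/100)
  d_2[0] = 21/50*1/2 + 17/100*2/5 + 3/10*1/4 + 11/100*1/5 = 3/8
  d_2[1] = 21/50*1/4 + 17/100*3/20 + 3/10*2/5 + 11/100*9/20 = 3/10
  d_2[2] = 21/50*1/10 + 17/100*7/20 + 3/10*3/20 + 11/100*1/5 = 337/2000
  d_2[3] = 21/50*3/20 + 17/100*1/10 + 3/10*1/5 + 11/100*3/20 = 313/2000
d_2 = (0=3/8, 1=3/10, 2=337/2000, 3=313/2000)
  d_3[0] = 3/8*1/2 + 3/10*2/5 + 337/2000*1/4 + 313/2000*1/5 = 15237/40000
  d_3[1] = 3/8*1/4 + 3/10*3/20 + 337/2000*2/5 + 313/2000*9/20 = 11063/40000
  d_3[2] = 3/8*1/10 + 3/10*7/20 + 337/2000*3/20 + 313/2000*1/5 = 7963/40000
  d_3[3] = 3/8*3/20 + 3/10*1/10 + 337/2000*1/5 + 313/2000*3/20 = 5737/40000
d_3 = (0=15237/40000, 1=11063/40000, 2=7963/40000, 3=5737/40000)

Answer: 15237/40000 11063/40000 7963/40000 5737/40000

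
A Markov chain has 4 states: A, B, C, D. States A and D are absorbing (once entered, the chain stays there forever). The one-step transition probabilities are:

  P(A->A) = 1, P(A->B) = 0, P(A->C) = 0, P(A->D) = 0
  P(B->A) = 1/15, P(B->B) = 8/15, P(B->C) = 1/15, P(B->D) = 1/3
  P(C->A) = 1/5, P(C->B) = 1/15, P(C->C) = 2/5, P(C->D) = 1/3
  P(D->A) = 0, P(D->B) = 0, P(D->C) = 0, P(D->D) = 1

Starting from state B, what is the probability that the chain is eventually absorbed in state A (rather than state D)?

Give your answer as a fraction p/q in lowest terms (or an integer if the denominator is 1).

Let a_i = P(absorbed in A | start in state i).
Boundary conditions: a_A = 1, a_D = 0.
For each transient state i, a_i = sum_j P(i->j) * a_j:
  a_B = 1/15*a_A + 8/15*a_B + 1/15*a_C + 1/3*a_D
  a_C = 1/5*a_A + 1/15*a_B + 2/5*a_C + 1/3*a_D

Substituting a_A = 1 and a_D = 0, rearrange to (I - Q) a = r where r[i] = P(i -> A):
  [7/15, -1/15] . (a_B, a_C) = 1/15
  [-1/15, 3/5] . (a_B, a_C) = 1/5

Solving yields:
  a_B = 6/31
  a_C = 11/31

Starting state is B, so the absorption probability is a_B = 6/31.

Answer: 6/31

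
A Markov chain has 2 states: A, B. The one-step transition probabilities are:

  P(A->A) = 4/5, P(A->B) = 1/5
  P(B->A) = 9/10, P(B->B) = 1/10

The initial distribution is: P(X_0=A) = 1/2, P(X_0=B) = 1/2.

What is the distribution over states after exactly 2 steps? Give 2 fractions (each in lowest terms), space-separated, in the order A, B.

Propagating the distribution step by step (d_{t+1} = d_t * P):
d_0 = (A=1/2, B=1/2)
  d_1[A] = 1/2*4/5 + 1/2*9/10 = 17/20
  d_1[B] = 1/2*1/5 + 1/2*1/10 = 3/20
d_1 = (A=17/20, B=3/20)
  d_2[A] = 17/20*4/5 + 3/20*9/10 = 163/200
  d_2[B] = 17/20*1/5 + 3/20*1/10 = 37/200
d_2 = (A=163/200, B=37/200)

Answer: 163/200 37/200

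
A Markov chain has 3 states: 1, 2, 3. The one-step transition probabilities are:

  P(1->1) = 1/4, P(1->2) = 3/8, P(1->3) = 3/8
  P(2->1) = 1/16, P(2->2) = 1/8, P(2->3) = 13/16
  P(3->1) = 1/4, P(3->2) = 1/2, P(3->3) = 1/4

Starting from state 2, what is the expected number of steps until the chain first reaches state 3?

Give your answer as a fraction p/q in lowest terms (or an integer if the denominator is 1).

Let h_i = expected steps to first reach 3 from state i.
Boundary: h_3 = 0.
First-step equations for the other states:
  h_1 = 1 + 1/4*h_1 + 3/8*h_2 + 3/8*h_3
  h_2 = 1 + 1/16*h_1 + 1/8*h_2 + 13/16*h_3

Substituting h_3 = 0 and rearranging gives the linear system (I - Q) h = 1:
  [3/4, -3/8] . (h_1, h_2) = 1
  [-1/16, 7/8] . (h_1, h_2) = 1

Solving yields:
  h_1 = 160/81
  h_2 = 104/81

Starting state is 2, so the expected hitting time is h_2 = 104/81.

Answer: 104/81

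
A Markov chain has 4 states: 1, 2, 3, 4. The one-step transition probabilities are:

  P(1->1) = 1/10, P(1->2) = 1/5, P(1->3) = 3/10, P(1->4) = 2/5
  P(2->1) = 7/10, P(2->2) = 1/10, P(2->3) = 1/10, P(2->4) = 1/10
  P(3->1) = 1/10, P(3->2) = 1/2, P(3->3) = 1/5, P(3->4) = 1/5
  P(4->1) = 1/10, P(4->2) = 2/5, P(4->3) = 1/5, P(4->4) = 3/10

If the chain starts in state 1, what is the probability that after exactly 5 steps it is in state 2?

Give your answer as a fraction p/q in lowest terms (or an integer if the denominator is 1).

Computing P^5 by repeated multiplication:
P^1 =
  1: [1/10, 1/5, 3/10, 2/5]
  2: [7/10, 1/10, 1/10, 1/10]
  3: [1/10, 1/2, 1/5, 1/5]
  4: [1/10, 2/5, 1/5, 3/10]
P^2 =
  1: [11/50, 7/20, 19/100, 6/25]
  2: [4/25, 6/25, 13/50, 17/50]
  3: [2/5, 1/4, 4/25, 19/100]
  4: [17/50, 7/25, 17/100, 21/100]
P^3 =
  1: [31/100, 27/100, 187/1000, 233/1000]
  2: [61/250, 161/500, 24/125, 121/500]
  3: [1/4, 261/1000, 43/200, 137/500]
  4: [67/250, 53/200, 103/500, 261/1000]
P^4 =
  1: [131/500, 2757/10000, 51/250, 2583/10000]
  2: [733/2500, 1369/5000, 961/5000, 301/1250]
  3: [1283/5000, 733/2500, 1989/10000, 2513/10000]
  4: [259/1000, 23/80, 2003/10000, 633/2500]
P^5 =
  1: [13271/50000, 28529/100000, 19863/100000, 12533/50000]
  2: [6607/25000, 6961/25000, 10097/50000, 12767/50000]
  3: [3449/12500, 28061/100000, 9817/50000, 24713/100000]
  4: [109/400, 14099/50000, 3943/20000, 24837/100000]

(P^5)[1 -> 2] = 28529/100000

Answer: 28529/100000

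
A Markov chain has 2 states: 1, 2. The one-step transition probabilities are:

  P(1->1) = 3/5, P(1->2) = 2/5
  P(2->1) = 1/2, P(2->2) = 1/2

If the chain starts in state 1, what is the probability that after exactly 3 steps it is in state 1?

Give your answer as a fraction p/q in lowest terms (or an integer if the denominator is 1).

Answer: 139/250

Derivation:
Computing P^3 by repeated multiplication:
P^1 =
  1: [3/5, 2/5]
  2: [1/2, 1/2]
P^2 =
  1: [14/25, 11/25]
  2: [11/20, 9/20]
P^3 =
  1: [139/250, 111/250]
  2: [111/200, 89/200]

(P^3)[1 -> 1] = 139/250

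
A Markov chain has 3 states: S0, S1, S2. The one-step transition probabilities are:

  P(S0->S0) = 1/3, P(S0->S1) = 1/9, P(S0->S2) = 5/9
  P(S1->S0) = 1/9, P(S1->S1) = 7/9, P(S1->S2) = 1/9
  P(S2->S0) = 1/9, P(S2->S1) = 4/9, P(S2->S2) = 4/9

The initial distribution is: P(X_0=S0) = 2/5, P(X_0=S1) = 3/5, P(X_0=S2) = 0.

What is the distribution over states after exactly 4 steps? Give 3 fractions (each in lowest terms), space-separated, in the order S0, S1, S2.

Propagating the distribution step by step (d_{t+1} = d_t * P):
d_0 = (S0=2/5, S1=3/5, S2=0)
  d_1[S0] = 2/5*1/3 + 3/5*1/9 + 0*1/9 = 1/5
  d_1[S1] = 2/5*1/9 + 3/5*7/9 + 0*4/9 = 23/45
  d_1[S2] = 2/5*5/9 + 3/5*1/9 + 0*4/9 = 13/45
d_1 = (S0=1/5, S1=23/45, S2=13/45)
  d_2[S0] = 1/5*1/3 + 23/45*1/9 + 13/45*1/9 = 7/45
  d_2[S1] = 1/5*1/9 + 23/45*7/9 + 13/45*4/9 = 74/135
  d_2[S2] = 1/5*5/9 + 23/45*1/9 + 13/45*4/9 = 8/27
d_2 = (S0=7/45, S1=74/135, S2=8/27)
  d_3[S0] = 7/45*1/3 + 74/135*1/9 + 8/27*1/9 = 59/405
  d_3[S1] = 7/45*1/9 + 74/135*7/9 + 8/27*4/9 = 233/405
  d_3[S2] = 7/45*5/9 + 74/135*1/9 + 8/27*4/9 = 113/405
d_3 = (S0=59/405, S1=233/405, S2=113/405)
  d_4[S0] = 59/405*1/3 + 233/405*1/9 + 113/405*1/9 = 523/3645
  d_4[S1] = 59/405*1/9 + 233/405*7/9 + 113/405*4/9 = 238/405
  d_4[S2] = 59/405*5/9 + 233/405*1/9 + 113/405*4/9 = 196/729
d_4 = (S0=523/3645, S1=238/405, S2=196/729)

Answer: 523/3645 238/405 196/729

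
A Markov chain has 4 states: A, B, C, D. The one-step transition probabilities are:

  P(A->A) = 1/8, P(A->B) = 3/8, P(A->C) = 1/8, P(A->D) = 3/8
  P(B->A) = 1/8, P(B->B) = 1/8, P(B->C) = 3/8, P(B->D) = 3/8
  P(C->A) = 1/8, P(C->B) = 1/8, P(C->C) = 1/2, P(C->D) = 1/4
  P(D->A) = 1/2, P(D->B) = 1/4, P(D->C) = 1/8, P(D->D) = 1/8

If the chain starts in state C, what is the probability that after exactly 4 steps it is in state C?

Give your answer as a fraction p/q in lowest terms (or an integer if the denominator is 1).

Answer: 595/2048

Derivation:
Computing P^4 by repeated multiplication:
P^1 =
  A: [1/8, 3/8, 1/8, 3/8]
  B: [1/8, 1/8, 3/8, 3/8]
  C: [1/8, 1/8, 1/2, 1/4]
  D: [1/2, 1/4, 1/8, 1/8]
P^2 =
  A: [17/64, 13/64, 17/64, 17/64]
  B: [17/64, 13/64, 19/64, 15/64]
  C: [7/32, 3/16, 11/32, 1/4]
  D: [11/64, 17/64, 15/64, 21/64]
P^3 =
  A: [115/512, 115/512, 141/512, 141/512]
  B: [109/512, 113/512, 147/512, 143/512]
  C: [7/32, 27/128, 77/256, 69/256]
  D: [127/512, 107/512, 143/512, 135/512]
P^4 =
  A: [935/4096, 883/4096, 1165/4096, 1113/4096]
  B: [941/4096, 873/4096, 1179/4096, 1103/4096]
  C: [463/2048, 437/2048, 595/2048, 553/2048]
  D: [917/4096, 901/4096, 1155/4096, 1123/4096]

(P^4)[C -> C] = 595/2048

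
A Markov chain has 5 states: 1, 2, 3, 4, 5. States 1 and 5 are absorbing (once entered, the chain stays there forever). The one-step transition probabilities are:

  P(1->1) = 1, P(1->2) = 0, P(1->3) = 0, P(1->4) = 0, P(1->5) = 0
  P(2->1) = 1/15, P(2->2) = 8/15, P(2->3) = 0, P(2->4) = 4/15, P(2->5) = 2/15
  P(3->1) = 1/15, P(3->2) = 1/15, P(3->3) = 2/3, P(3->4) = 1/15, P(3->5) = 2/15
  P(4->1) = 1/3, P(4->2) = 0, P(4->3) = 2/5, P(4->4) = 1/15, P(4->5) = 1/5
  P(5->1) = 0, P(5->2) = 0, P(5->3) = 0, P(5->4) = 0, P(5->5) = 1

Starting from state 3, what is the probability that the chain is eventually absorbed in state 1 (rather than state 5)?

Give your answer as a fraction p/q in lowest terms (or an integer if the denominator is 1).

Let a_i = P(absorbed in 1 | start in state i).
Boundary conditions: a_1 = 1, a_5 = 0.
For each transient state i, a_i = sum_j P(i->j) * a_j:
  a_2 = 1/15*a_1 + 8/15*a_2 + 0*a_3 + 4/15*a_4 + 2/15*a_5
  a_3 = 1/15*a_1 + 1/15*a_2 + 2/3*a_3 + 1/15*a_4 + 2/15*a_5
  a_4 = 1/3*a_1 + 0*a_2 + 2/5*a_3 + 1/15*a_4 + 1/5*a_5

Substituting a_1 = 1 and a_5 = 0, rearrange to (I - Q) a = r where r[i] = P(i -> 1):
  [7/15, 0, -4/15] . (a_2, a_3, a_4) = 1/15
  [-1/15, 1/3, -1/15] . (a_2, a_3, a_4) = 1/15
  [0, -2/5, 14/15] . (a_2, a_3, a_4) = 1/3

Solving yields:
  a_2 = 47/106
  a_3 = 167/424
  a_4 = 223/424

Starting state is 3, so the absorption probability is a_3 = 167/424.

Answer: 167/424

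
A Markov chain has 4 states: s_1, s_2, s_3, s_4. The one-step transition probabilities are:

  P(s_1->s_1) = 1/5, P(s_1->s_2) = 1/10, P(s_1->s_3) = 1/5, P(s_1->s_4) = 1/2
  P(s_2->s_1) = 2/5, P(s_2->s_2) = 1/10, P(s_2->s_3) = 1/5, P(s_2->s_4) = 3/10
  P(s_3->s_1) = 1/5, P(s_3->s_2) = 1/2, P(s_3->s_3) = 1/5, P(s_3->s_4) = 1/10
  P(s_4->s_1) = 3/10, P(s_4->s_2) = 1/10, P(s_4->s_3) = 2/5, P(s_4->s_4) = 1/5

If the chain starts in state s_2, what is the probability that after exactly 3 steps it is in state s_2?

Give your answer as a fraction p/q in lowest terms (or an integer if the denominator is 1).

Answer: 51/250

Derivation:
Computing P^3 by repeated multiplication:
P^1 =
  s_1: [1/5, 1/10, 1/5, 1/2]
  s_2: [2/5, 1/10, 1/5, 3/10]
  s_3: [1/5, 1/2, 1/5, 1/10]
  s_4: [3/10, 1/10, 2/5, 1/5]
P^2 =
  s_1: [27/100, 9/50, 3/10, 1/4]
  s_2: [1/4, 9/50, 13/50, 31/100]
  s_3: [31/100, 9/50, 11/50, 29/100]
  s_4: [6/25, 13/50, 6/25, 13/50]
P^3 =
  s_1: [261/1000, 11/50, 1/4, 269/1000]
  s_2: [267/1000, 51/250, 131/500, 267/1000]
  s_3: [53/200, 47/250, 129/500, 289/1000]
  s_4: [139/500, 49/250, 63/250, 137/500]

(P^3)[s_2 -> s_2] = 51/250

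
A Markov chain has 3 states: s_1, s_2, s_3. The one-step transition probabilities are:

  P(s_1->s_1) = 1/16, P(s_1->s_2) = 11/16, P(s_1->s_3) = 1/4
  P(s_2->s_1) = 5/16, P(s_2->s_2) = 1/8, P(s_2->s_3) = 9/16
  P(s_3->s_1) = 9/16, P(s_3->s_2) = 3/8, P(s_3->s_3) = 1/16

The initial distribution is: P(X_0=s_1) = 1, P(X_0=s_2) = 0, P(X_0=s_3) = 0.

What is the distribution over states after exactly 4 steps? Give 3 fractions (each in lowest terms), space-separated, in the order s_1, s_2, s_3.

Propagating the distribution step by step (d_{t+1} = d_t * P):
d_0 = (s_1=1, s_2=0, s_3=0)
  d_1[s_1] = 1*1/16 + 0*5/16 + 0*9/16 = 1/16
  d_1[s_2] = 1*11/16 + 0*1/8 + 0*3/8 = 11/16
  d_1[s_3] = 1*1/4 + 0*9/16 + 0*1/16 = 1/4
d_1 = (s_1=1/16, s_2=11/16, s_3=1/4)
  d_2[s_1] = 1/16*1/16 + 11/16*5/16 + 1/4*9/16 = 23/64
  d_2[s_2] = 1/16*11/16 + 11/16*1/8 + 1/4*3/8 = 57/256
  d_2[s_3] = 1/16*1/4 + 11/16*9/16 + 1/4*1/16 = 107/256
d_2 = (s_1=23/64, s_2=57/256, s_3=107/256)
  d_3[s_1] = 23/64*1/16 + 57/256*5/16 + 107/256*9/16 = 335/1024
  d_3[s_2] = 23/64*11/16 + 57/256*1/8 + 107/256*3/8 = 221/512
  d_3[s_3] = 23/64*1/4 + 57/256*9/16 + 107/256*1/16 = 247/1024
d_3 = (s_1=335/1024, s_2=221/512, s_3=247/1024)
  d_4[s_1] = 335/1024*1/16 + 221/512*5/16 + 247/1024*9/16 = 149/512
  d_4[s_2] = 335/1024*11/16 + 221/512*1/8 + 247/1024*3/8 = 6051/16384
  d_4[s_3] = 335/1024*1/4 + 221/512*9/16 + 247/1024*1/16 = 5565/16384
d_4 = (s_1=149/512, s_2=6051/16384, s_3=5565/16384)

Answer: 149/512 6051/16384 5565/16384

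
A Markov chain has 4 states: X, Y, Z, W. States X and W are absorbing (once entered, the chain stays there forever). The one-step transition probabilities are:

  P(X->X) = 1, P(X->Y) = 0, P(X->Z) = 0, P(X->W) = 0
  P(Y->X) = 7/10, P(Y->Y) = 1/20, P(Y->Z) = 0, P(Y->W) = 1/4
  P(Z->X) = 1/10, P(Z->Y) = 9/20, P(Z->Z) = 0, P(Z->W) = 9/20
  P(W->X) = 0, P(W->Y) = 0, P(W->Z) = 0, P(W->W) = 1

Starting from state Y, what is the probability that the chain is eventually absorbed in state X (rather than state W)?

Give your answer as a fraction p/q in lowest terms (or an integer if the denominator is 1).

Let a_i = P(absorbed in X | start in state i).
Boundary conditions: a_X = 1, a_W = 0.
For each transient state i, a_i = sum_j P(i->j) * a_j:
  a_Y = 7/10*a_X + 1/20*a_Y + 0*a_Z + 1/4*a_W
  a_Z = 1/10*a_X + 9/20*a_Y + 0*a_Z + 9/20*a_W

Substituting a_X = 1 and a_W = 0, rearrange to (I - Q) a = r where r[i] = P(i -> X):
  [19/20, 0] . (a_Y, a_Z) = 7/10
  [-9/20, 1] . (a_Y, a_Z) = 1/10

Solving yields:
  a_Y = 14/19
  a_Z = 41/95

Starting state is Y, so the absorption probability is a_Y = 14/19.

Answer: 14/19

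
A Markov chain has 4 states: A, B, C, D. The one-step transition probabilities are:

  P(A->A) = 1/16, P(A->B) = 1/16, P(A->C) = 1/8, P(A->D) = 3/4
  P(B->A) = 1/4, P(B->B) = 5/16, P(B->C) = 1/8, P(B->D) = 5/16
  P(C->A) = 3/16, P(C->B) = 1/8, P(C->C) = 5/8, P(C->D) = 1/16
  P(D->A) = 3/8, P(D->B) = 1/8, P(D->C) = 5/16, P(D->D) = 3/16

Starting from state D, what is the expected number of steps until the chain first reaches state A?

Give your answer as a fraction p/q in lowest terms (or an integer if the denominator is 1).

Answer: 176/49

Derivation:
Let h_i = expected steps to first reach A from state i.
Boundary: h_A = 0.
First-step equations for the other states:
  h_B = 1 + 1/4*h_A + 5/16*h_B + 1/8*h_C + 5/16*h_D
  h_C = 1 + 3/16*h_A + 1/8*h_B + 5/8*h_C + 1/16*h_D
  h_D = 1 + 3/8*h_A + 1/8*h_B + 5/16*h_C + 3/16*h_D

Substituting h_A = 0 and rearranging gives the linear system (I - Q) h = 1:
  [11/16, -1/8, -5/16] . (h_B, h_C, h_D) = 1
  [-1/8, 3/8, -1/16] . (h_B, h_C, h_D) = 1
  [-1/8, -5/16, 13/16] . (h_B, h_C, h_D) = 1

Solving yields:
  h_B = 192/49
  h_C = 32/7
  h_D = 176/49

Starting state is D, so the expected hitting time is h_D = 176/49.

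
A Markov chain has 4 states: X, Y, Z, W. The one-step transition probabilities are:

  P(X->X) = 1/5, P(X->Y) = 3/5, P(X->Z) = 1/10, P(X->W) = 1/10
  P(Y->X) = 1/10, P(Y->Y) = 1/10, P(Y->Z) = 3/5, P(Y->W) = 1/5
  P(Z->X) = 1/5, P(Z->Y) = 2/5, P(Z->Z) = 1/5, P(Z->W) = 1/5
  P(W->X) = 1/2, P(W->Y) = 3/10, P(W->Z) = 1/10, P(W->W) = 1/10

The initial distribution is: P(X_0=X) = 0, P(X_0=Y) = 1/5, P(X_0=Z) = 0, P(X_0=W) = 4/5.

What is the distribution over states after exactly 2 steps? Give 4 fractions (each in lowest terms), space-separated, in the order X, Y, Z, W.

Answer: 21/100 197/500 1/4 73/500

Derivation:
Propagating the distribution step by step (d_{t+1} = d_t * P):
d_0 = (X=0, Y=1/5, Z=0, W=4/5)
  d_1[X] = 0*1/5 + 1/5*1/10 + 0*1/5 + 4/5*1/2 = 21/50
  d_1[Y] = 0*3/5 + 1/5*1/10 + 0*2/5 + 4/5*3/10 = 13/50
  d_1[Z] = 0*1/10 + 1/5*3/5 + 0*1/5 + 4/5*1/10 = 1/5
  d_1[W] = 0*1/10 + 1/5*1/5 + 0*1/5 + 4/5*1/10 = 3/25
d_1 = (X=21/50, Y=13/50, Z=1/5, W=3/25)
  d_2[X] = 21/50*1/5 + 13/50*1/10 + 1/5*1/5 + 3/25*1/2 = 21/100
  d_2[Y] = 21/50*3/5 + 13/50*1/10 + 1/5*2/5 + 3/25*3/10 = 197/500
  d_2[Z] = 21/50*1/10 + 13/50*3/5 + 1/5*1/5 + 3/25*1/10 = 1/4
  d_2[W] = 21/50*1/10 + 13/50*1/5 + 1/5*1/5 + 3/25*1/10 = 73/500
d_2 = (X=21/100, Y=197/500, Z=1/4, W=73/500)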